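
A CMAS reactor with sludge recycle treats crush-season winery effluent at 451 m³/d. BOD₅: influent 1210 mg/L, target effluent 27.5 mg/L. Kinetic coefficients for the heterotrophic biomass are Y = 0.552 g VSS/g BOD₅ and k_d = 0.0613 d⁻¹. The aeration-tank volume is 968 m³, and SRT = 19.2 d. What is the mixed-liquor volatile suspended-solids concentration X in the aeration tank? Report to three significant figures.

X ≈ 2680 mg/L

X = Y·Q·ΔS·θ_c / [V·(1 + k_d θ_c)] = 0.552 × 451 × (1210 − 27.5) × 19.2 / [968 × (1 + 0.0613 × 19.2)] = 2682 mg/L.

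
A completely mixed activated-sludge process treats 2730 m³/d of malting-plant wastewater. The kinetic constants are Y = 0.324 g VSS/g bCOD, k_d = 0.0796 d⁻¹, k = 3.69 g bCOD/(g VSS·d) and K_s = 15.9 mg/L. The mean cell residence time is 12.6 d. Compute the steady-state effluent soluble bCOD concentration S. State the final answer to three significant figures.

S ≈ 2.44 mg/L

Effluent substrate depends only on kinetics and SRT: S = K_s(1 + k_d θ_c) / [θ_c(Yk − k_d) − 1] = 15.9 × (1 + 0.0796 × 12.6) / [12.6 × (0.324 × 3.69 − 0.0796) − 1] = 31.85 / 13.06 = 2.438 mg/L.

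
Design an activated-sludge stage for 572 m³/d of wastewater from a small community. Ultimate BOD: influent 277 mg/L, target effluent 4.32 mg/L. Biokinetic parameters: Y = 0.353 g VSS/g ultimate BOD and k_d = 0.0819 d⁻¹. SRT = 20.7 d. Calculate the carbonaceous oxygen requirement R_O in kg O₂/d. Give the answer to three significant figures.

R_O ≈ 127 kg O₂/d

Observed yield with endogenous decay: Y_obs = Y / (1 + k_d·θ_c) = 0.353 / (1 + 0.0819 × 20.7) = 0.353 / 2.695 = 0.1310 g VSS/g ultimate BOD.
ΔS = 277 − 4.32 = 272.7 mg/L, so the substrate removal rate is 572 × 272.7/1000 = 156.0 kg ultimate BOD/d.
Net sludge production P_X = 0.1310 × 156.0 = 20.43 kg VSS/d.
R_O = Q·ΔS − 1.42 P_X = 156.0 − 29.01 = 127.0 kg O₂/d.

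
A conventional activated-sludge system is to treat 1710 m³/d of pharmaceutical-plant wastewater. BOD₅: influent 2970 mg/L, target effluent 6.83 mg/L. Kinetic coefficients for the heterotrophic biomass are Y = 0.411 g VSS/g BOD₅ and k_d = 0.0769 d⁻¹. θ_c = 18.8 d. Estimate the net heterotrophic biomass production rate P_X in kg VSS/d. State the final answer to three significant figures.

P_X ≈ 852 kg VSS/d

Correct the yield for decay: Y_obs = Y/(1 + k_d θ_c) = 0.411 / (1 + 0.0769 × 18.8) = 0.411 / 2.446 = 0.1680.
Mass of BOD₅ removed per day: Q(S₀ − S) = 1710 × 2963 g/m³ = 5067 kg/d.
Biomass produced: P_X = Y_obs·Q·ΔS = 0.1680 × 5067 ≈ 851.5 kg VSS/d.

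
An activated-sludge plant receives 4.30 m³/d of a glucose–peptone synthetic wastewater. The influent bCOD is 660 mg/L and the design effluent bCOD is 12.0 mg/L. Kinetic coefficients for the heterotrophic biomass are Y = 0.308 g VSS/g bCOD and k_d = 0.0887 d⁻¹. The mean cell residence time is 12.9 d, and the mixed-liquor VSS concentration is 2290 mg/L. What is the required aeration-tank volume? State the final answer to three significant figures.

V ≈ 2.25 m³

From the SRT design equation V = Y Q (S₀−S) θ_c / [X (1 + k_d θ_c)] = 0.308 × 4.30 × (660 − 12.0) × 12.9 / [2290 × (1 + 0.0887 × 12.9)] = 1.11×10^4 / 4910 = 2.255 m³.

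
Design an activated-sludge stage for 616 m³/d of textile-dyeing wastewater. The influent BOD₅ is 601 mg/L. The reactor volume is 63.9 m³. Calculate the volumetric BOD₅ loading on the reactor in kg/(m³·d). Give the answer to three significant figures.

L_v ≈ 5.79 kg BOD₅/(m³·d)

Volumetric loading L_v = Q·S₀ / V = 616 × 601 g/m³ / 63.90 m³ = 5794 g/(m³·d) = 5.794 kg BOD₅/(m³·d).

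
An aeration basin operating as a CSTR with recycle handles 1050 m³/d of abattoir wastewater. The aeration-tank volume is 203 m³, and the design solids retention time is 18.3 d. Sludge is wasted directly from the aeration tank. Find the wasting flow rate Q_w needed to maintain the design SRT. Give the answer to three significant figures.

Q_w ≈ 11.1 m³/d

With mixed-liquor wasting, θ_c = V/Q_w, so Q_w = V/θ_c = 203.0/18.3 = 11.09 m³/d.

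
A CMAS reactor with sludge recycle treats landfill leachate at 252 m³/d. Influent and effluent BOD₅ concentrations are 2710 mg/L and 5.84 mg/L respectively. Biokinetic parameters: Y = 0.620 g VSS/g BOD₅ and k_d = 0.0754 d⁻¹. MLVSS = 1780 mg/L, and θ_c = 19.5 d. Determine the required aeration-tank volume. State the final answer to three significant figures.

V ≈ 1870 m³

From the SRT design equation V = Y Q (S₀−S) θ_c / [X (1 + k_d θ_c)] = 0.620 × 252 × (2710 − 5.84) × 19.5 / [1780 × (1 + 0.0754 × 19.5)] = 8.24×10^6 / 4397 = 1874 m³.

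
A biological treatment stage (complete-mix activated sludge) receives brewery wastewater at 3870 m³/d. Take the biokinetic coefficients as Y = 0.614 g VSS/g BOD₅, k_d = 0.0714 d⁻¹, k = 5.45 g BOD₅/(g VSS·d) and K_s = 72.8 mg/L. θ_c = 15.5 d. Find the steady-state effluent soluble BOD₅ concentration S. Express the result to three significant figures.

For a completely mixed reactor with recycle the Lawrence–McCarty relation gives S = K_s·(1 + k_d·θ_c) / [θ_c·(Y·k − k_d) − 1] = 72.8 × (1 + 0.0714 × 15.5) / [15.5 × (0.614 × 5.45 − 0.0714) − 1] = 153.4 / 49.76 = 3.082 mg/L.

S ≈ 3.08 mg/L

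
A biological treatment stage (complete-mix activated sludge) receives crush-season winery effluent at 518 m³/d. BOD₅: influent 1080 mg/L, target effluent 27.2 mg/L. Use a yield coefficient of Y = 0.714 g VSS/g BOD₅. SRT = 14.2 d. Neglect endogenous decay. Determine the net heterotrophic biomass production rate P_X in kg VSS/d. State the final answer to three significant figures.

Since k_d ≈ 0, Y_obs = Y = 0.714 g VSS/g BOD₅.
Mass of BOD₅ removed per day: Q(S₀ − S) = 518 × 1053 g/m³ = 545.4 kg/d.
Net biomass production P_X = Y_obs × Q·(S₀ − S) = 0.7140 × 545.4 = 389.4 kg VSS/d.

P_X ≈ 389 kg VSS/d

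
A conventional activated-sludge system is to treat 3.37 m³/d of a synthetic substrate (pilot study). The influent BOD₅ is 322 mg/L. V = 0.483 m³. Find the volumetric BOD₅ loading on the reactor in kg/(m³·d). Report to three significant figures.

L_v ≈ 2.25 kg BOD₅/(m³·d)

Volumetric loading L_v = Q·S₀ / V = 3.37 × 322 g/m³ / 0.4830 m³ = 2247 g/(m³·d) = 2.247 kg BOD₅/(m³·d).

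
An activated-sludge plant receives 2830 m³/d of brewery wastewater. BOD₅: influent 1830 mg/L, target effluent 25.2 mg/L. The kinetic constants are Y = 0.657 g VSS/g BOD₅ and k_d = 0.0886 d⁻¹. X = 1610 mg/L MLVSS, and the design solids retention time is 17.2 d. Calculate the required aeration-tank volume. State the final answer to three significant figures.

From the SRT design equation V = Y Q (S₀−S) θ_c / [X (1 + k_d θ_c)] = 0.657 × 2830 × (1830 − 25.2) × 17.2 / [1610 × (1 + 0.0886 × 17.2)] = 5.77×10^7 / 4064 = 14204 m³.

V ≈ 14200 m³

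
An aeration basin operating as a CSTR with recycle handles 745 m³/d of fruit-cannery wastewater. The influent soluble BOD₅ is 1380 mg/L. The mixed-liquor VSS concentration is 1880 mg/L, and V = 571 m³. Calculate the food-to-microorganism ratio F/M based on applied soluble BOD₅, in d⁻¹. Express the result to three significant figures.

Food-to-microorganism ratio F/M = Q S₀ / (V X) = 745 × 1380 / (571.0 × 1880) = 0.9577 d⁻¹.

F/M ≈ 0.958 d⁻¹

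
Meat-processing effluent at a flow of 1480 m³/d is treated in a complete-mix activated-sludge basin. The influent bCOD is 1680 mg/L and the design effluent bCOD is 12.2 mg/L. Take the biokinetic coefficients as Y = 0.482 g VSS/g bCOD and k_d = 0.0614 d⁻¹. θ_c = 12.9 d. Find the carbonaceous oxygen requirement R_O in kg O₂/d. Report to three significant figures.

Observed yield with endogenous decay: Y_obs = Y / (1 + k_d·θ_c) = 0.482 / (1 + 0.0614 × 12.9) = 0.482 / 1.792 = 0.2690 g VSS/g bCOD.
ΔS = 1680 − 12.2 = 1668 mg/L, so the substrate removal rate is 1480 × 1668/1000 = 2468 kg bCOD/d.
P_X = Y_obs·Q·(S₀ − S) = 0.2690 × 2468 = 663.9 kg VSS/d.
R_O = Q·(S₀ − S) − 1.42·P_X = 2468 − 1.42 × 663.9 = 1526 kg O₂/d.

R_O ≈ 1530 kg O₂/d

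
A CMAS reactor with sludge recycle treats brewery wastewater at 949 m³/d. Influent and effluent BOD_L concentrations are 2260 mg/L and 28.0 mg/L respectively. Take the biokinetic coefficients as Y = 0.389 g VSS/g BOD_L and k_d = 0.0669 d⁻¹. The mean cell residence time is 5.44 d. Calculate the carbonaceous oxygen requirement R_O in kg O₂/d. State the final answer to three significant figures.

Observed yield with endogenous decay: Y_obs = Y / (1 + k_d·θ_c) = 0.389 / (1 + 0.0669 × 5.44) = 0.389 / 1.364 = 0.2852 g VSS/g BOD_L.
ΔS = 2260 − 28.0 = 2232 mg/L, so the substrate removal rate is 949 × 2232/1000 = 2118 kg BOD_L/d.
Net sludge production P_X = 0.2852 × 2118 = 604.1 kg VSS/d.
R_O = Q·ΔS − 1.42 P_X = 2118 − 857.8 = 1260 kg O₂/d.

R_O ≈ 1260 kg O₂/d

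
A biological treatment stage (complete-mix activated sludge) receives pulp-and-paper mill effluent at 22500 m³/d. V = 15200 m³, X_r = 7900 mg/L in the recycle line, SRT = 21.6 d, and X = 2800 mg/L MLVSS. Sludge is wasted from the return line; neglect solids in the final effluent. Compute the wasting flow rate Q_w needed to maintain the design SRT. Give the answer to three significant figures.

θ_c = V·X/(Q_w·X_r) when wasting from the recycle, so Q_w = V·X/(θ_c·X_r) = 15200 × 2800 / (21.6 × 7900) = 249.4 m³/d.

Q_w ≈ 249 m³/d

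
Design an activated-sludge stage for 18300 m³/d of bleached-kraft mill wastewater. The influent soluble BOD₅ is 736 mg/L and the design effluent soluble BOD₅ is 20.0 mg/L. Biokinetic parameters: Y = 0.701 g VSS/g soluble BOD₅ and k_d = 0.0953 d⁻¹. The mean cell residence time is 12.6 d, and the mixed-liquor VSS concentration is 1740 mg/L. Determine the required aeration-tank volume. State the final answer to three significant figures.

V ≈ 30200 m³

Rearranging the biomass balance for a CMAS with decay, V = Y·Q·ΔS·θ_c / [X·(1+k_d θ_c)] = 0.701 × 18300 × (736 − 20.0) × 12.6 / [1740 × (1 + 0.0953 × 12.6)] = 1.16×10^8 / 3829 = 30222 m³.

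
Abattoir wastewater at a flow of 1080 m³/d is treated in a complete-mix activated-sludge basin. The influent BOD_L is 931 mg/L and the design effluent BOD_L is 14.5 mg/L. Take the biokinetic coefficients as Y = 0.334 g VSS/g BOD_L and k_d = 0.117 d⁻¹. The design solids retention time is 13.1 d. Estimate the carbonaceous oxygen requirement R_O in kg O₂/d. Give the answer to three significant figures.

R_O ≈ 804 kg O₂/d

Y_obs = Y / (1 + k_d θ_c) = 0.334 / (1 + 0.117 × 13.1) = 0.334 / 2.533 = 0.1319.
Substrate removed = Q·(S₀ − S) = 1080 m³/d × (931 − 14.5) g/m³ = 9.9×10^5 g/d = 989.8 kg/d.
Net sludge production P_X = 0.1319 × 989.8 = 130.5 kg VSS/d.
R_O = Q·ΔS − 1.42 P_X = 989.8 − 185.4 = 804.5 kg O₂/d.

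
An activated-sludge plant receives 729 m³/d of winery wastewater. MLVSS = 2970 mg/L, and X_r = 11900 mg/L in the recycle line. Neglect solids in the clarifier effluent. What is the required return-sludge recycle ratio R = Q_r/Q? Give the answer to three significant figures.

R ≈ 0.333

Solids balance on the clarifier gives (1+R)X = R·X_r, so R = X/(X_r − X) = 2970 / (11900 − 2970) = 0.3326.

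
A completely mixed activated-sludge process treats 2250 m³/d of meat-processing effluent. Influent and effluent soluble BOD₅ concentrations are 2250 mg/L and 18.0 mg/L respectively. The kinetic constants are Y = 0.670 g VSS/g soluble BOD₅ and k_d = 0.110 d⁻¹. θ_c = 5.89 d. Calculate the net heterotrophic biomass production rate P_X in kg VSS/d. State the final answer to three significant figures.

Y_obs = Y / (1 + k_d θ_c) = 0.670 / (1 + 0.110 × 5.89) = 0.670 / 1.648 = 0.4066.
Substrate removed = Q·(S₀ − S) = 2250 m³/d × (2250 − 18.0) g/m³ = 5.02×10^6 g/d = 5022 kg/d.
So the net sludge growth is P_X = 0.4066 × 5022 = 2042 kg VSS/d.

P_X ≈ 2040 kg VSS/d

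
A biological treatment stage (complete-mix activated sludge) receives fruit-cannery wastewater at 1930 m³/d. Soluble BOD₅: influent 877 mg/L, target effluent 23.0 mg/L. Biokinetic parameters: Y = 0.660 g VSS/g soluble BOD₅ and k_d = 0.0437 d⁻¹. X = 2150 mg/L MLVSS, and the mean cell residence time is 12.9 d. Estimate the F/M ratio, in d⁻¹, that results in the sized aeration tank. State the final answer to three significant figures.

Steady-state biomass mass balance: V·X·(1 + k_d·θ_c) = Y·Q·(S₀ − S)·θ_c, so V = 0.660 × 1930 × (877 − 23.0) × 12.9 / [2150 × (1 + 0.0437 × 12.9)] = 1.4×10^7 / 3362 = 4174 m³.
F/M = Q·S₀ / (V·X) = 1930 × 877 / (4174 × 2150) = 0.1886 g soluble BOD₅·(g VSS·d)⁻¹.

F/M ≈ 0.189 d⁻¹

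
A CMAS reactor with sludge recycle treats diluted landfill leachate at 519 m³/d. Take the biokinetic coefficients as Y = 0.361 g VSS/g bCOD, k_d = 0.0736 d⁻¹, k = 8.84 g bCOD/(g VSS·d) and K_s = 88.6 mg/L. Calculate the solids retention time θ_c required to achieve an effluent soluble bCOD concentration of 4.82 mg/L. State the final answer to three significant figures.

θ_c ≈ 11.0 d

Specific growth rate at S = 4.82 mg/L: μ = YkS/(K_s+S) = 0.361·8.84·4.82/(88.6+4.82) = 0.1647 d⁻¹.
θ_c = 1/(μ − k_d) = 1/(0.1647 − 0.0736) = 1/0.09105 = 10.98 d.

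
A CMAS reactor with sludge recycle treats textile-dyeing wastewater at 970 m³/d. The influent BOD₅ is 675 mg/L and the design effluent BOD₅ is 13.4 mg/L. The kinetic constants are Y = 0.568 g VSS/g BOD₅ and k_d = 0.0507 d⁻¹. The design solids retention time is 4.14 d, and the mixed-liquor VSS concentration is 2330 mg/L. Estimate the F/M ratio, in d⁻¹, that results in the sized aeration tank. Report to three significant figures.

From the SRT design equation V = Y Q (S₀−S) θ_c / [X (1 + k_d θ_c)] = 0.568 × 970 × (675 − 13.4) × 4.14 / [2330 × (1 + 0.0507 × 4.14)] = 1.51×10^6 / 2819 = 535.3 m³.
F/M = applied load / biomass = Q·S₀/(V·X) = 970 × 675 / (535.3 × 2330) = 0.5249 d⁻¹.

F/M ≈ 0.525 d⁻¹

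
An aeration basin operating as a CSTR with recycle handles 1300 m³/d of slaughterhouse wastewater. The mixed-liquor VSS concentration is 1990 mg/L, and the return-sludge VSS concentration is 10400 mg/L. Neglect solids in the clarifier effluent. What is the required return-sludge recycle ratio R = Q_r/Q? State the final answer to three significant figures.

R ≈ 0.237

Solids balance on the clarifier gives (1+R)X = R·X_r, so R = X/(X_r − X) = 1990 / (10400 − 1990) = 0.2366.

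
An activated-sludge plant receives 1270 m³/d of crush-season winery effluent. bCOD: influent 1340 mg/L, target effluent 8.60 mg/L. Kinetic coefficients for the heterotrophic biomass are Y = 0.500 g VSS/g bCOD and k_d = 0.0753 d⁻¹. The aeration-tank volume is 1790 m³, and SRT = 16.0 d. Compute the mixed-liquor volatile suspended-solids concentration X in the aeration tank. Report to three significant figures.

X ≈ 3430 mg/L

From V·X·(1 + k_d·θ_c) = Y·Q·(S₀ − S)·θ_c: X = 0.500 × 1270 × (1340 − 8.60) × 16.0 / [1790 × (1 + 0.0753 × 16.0)] = 3428 mg/L.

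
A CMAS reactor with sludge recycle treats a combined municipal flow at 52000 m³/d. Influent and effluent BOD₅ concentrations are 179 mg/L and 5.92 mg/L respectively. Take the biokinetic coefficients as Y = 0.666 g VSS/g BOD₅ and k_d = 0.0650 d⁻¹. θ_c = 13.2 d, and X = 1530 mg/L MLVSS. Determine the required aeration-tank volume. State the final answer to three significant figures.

V ≈ 27800 m³

Rearranging the biomass balance for a CMAS with decay, V = Y·Q·ΔS·θ_c / [X·(1+k_d θ_c)] = 0.666 × 52000 × (179 − 5.92) × 13.2 / [1530 × (1 + 0.0650 × 13.2)] = 7.91×10^7 / 2843 = 27833 m³.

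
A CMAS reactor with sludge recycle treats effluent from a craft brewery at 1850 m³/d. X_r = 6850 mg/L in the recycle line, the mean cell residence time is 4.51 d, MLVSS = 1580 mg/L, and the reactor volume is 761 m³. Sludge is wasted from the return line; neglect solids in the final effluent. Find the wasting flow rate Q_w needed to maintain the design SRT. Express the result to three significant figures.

Q_w ≈ 38.9 m³/d

Wasting from the return line (neglecting effluent solids): Q_w = V·X / (θ_c·X_r) = 761.0 × 1580 / (4.51 × 6850) = 38.92 m³/d.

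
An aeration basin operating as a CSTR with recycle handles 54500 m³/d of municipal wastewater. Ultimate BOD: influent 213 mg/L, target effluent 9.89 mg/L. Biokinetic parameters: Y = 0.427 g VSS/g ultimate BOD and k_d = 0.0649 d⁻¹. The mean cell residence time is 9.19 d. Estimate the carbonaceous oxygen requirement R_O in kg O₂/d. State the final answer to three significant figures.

Observed yield with endogenous decay: Y_obs = Y / (1 + k_d·θ_c) = 0.427 / (1 + 0.0649 × 9.19) = 0.427 / 1.596 = 0.2675 g VSS/g ultimate BOD.
Substrate removed = Q·(S₀ − S) = 54500 m³/d × (213 − 9.89) g/m³ = 1.11×10^7 g/d = 11069 kg/d.
P_X = Y_obs·Q·(S₀ − S) = 0.2675 × 11069 = 2961 kg VSS/d.
R_O = Q·ΔS − 1.42 P_X = 11069 − 4204 = 6865 kg O₂/d.

R_O ≈ 6870 kg O₂/d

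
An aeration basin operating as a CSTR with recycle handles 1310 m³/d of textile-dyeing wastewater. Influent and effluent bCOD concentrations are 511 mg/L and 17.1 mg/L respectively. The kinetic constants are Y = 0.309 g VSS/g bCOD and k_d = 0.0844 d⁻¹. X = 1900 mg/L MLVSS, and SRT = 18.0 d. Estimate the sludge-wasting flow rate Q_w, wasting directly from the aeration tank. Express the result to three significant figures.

Rearranging the biomass balance for a CMAS with decay, V = Y·Q·ΔS·θ_c / [X·(1+k_d θ_c)] = 0.309 × 1310 × (511 − 17.1) × 18.0 / [1900 × (1 + 0.0844 × 18.0)] = 3.6×10^6 / 4786 = 751.8 m³.
Wasting from the aeration tank: Q_w = V / θ_c = 751.8 / 18.0 = 41.77 m³/d.

Q_w ≈ 41.8 m³/d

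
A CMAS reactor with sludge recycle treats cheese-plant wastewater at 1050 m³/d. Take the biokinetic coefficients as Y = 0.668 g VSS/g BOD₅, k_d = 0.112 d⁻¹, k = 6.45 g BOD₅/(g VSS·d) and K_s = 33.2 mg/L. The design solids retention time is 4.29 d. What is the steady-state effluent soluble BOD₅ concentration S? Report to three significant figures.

S ≈ 2.89 mg/L

From the Monod/SRT balance for a CMAS, S = K_s·(1+k_d θ_c)/[θ_c·(Y k − k_d) − 1] = 33.2 × (1 + 0.112 × 4.29) / [4.29 × (0.668 × 6.45 − 0.112) − 1] = 49.15 / 17.00 = 2.891 mg/L.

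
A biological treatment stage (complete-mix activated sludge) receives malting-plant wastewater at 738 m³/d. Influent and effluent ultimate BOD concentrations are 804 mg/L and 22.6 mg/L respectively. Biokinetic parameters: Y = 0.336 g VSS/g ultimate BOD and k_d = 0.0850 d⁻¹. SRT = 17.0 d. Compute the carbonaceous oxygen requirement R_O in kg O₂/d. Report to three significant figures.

Correct the yield for decay: Y_obs = Y/(1 + k_d θ_c) = 0.336 / (1 + 0.0850 × 17.0) = 0.336 / 2.445 = 0.1374.
Mass of ultimate BOD removed per day: Q(S₀ − S) = 738 × 781.4 g/m³ = 576.7 kg/d.
Biomass synthesised: P_X = Y_obs × 576.7 = 79.25 kg VSS/d.
Carbonaceous O₂ demand = substrate oxidised − cell-mass equivalent = 576.7 − 1.42 × 79.25 = 464.1 kg O₂/d.

R_O ≈ 464 kg O₂/d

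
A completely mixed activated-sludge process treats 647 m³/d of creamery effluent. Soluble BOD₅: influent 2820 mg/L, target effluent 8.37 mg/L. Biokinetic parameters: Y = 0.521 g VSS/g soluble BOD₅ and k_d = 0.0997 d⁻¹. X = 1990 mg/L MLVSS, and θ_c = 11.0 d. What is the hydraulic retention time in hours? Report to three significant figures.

τ ≈ 92.7 h

Rearranging the biomass balance for a CMAS with decay, V = Y·Q·ΔS·θ_c / [X·(1+k_d θ_c)] = 0.521 × 647 × (2820 − 8.37) × 11.0 / [1990 × (1 + 0.0997 × 11.0)] = 1.04×10^7 / 4172 = 2499 m³.
HRT = V/Q = 2499 m³ / 647 m³·d⁻¹ = 3.862 d × 24 = 92.69 h.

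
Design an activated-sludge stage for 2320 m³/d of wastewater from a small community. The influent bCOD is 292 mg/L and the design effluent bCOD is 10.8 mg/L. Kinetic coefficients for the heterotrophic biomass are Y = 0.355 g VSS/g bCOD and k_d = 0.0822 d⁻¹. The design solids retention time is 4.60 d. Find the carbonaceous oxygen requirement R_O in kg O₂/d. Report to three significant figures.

Y_obs = Y / (1 + k_d θ_c) = 0.355 / (1 + 0.0822 × 4.60) = 0.355 / 1.378 = 0.2576.
Mass of bCOD removed per day: Q(S₀ − S) = 2320 × 281.2 g/m³ = 652.4 kg/d.
Biomass synthesised: P_X = Y_obs × 652.4 = 168.1 kg VSS/d.
R_O = Q·(S₀ − S) − 1.42·P_X = 652.4 − 1.42 × 168.1 = 413.7 kg O₂/d.

R_O ≈ 414 kg O₂/d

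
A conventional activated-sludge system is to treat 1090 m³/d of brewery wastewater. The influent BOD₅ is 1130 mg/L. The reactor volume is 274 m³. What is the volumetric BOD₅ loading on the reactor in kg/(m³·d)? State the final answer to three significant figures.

Applied BOD₅ load per unit volume = Q·S₀/V = (1090 × 1130/1000)/274.0 = 4.495 kg BOD₅·m⁻³·d⁻¹.

L_v ≈ 4.50 kg BOD₅/(m³·d)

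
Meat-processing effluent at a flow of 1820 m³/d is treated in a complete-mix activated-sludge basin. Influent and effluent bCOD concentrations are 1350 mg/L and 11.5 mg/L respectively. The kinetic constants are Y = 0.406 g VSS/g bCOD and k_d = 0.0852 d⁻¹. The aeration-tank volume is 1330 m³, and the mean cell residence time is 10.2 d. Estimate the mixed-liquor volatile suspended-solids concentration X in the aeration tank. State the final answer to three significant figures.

X ≈ 4060 mg/L

From V·X·(1 + k_d·θ_c) = Y·Q·(S₀ − S)·θ_c: X = 0.406 × 1820 × (1350 − 11.5) × 10.2 / [1330 × (1 + 0.0852 × 10.2)] = 4058 mg/L.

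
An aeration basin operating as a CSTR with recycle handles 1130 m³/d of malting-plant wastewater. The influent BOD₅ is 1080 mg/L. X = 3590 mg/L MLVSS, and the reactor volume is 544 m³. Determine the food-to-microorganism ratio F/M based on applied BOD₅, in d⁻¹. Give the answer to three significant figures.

F/M = applied load / biomass = Q·S₀/(V·X) = 1130 × 1080 / (544.0 × 3590) = 0.6249 d⁻¹.

F/M ≈ 0.625 d⁻¹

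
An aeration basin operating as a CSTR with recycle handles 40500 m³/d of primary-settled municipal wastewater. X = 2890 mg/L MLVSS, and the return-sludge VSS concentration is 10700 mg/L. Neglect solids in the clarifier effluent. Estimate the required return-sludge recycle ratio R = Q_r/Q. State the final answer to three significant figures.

R = Q_r/Q = X/(X_r − X) = 2890 / (10700 − 2890) = 0.3700.

R ≈ 0.370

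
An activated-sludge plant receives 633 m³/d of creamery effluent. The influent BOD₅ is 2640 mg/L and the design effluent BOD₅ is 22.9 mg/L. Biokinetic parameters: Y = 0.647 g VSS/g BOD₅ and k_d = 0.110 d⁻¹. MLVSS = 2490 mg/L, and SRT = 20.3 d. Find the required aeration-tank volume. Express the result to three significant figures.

From the SRT design equation V = Y Q (S₀−S) θ_c / [X (1 + k_d θ_c)] = 0.647 × 633 × (2640 − 22.9) × 20.3 / [2490 × (1 + 0.110 × 20.3)] = 2.18×10^7 / 8050 = 2703 m³.

V ≈ 2700 m³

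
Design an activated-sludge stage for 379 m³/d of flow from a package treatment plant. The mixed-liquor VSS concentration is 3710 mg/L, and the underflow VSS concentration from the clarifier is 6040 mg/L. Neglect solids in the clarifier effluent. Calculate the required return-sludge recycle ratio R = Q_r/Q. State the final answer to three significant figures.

R ≈ 1.59

Mass balance around the secondary clarifier (neglecting effluent solids): R = X / (X_r − X) = 3710 / (6040 − 3710) = 1.592.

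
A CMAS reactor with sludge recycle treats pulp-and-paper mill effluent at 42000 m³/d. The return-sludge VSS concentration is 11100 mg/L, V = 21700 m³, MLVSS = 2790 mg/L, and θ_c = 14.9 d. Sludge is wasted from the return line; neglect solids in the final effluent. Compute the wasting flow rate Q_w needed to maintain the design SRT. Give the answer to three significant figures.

Wasting from the return line (neglecting effluent solids): Q_w = V·X / (θ_c·X_r) = 21700 × 2790 / (14.9 × 11100) = 366.1 m³/d.

Q_w ≈ 366 m³/d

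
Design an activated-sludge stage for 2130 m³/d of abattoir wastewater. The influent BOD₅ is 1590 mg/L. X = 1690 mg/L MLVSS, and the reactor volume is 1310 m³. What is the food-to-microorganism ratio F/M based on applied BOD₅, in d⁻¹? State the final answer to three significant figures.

F/M ≈ 1.53 d⁻¹

F/M = Q·S₀ / (V·X) = 2130 × 1590 / (1310 × 1690) = 1.530 g BOD₅·(g VSS·d)⁻¹.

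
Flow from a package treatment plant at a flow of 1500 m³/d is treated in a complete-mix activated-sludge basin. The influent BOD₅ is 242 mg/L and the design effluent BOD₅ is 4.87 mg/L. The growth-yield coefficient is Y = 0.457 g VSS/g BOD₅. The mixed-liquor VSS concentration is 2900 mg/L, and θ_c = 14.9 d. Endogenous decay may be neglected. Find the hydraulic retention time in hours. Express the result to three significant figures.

With k_d = 0 the design equation reduces to V = Y Q (S₀−S) θ_c / X = 0.457 × 1500 × (242 − 4.87) × 14.9 / 2900 = 835.2 m³.
τ = V/Q = 835.2/1500 = 0.5568 d, or 13.36 h.

τ ≈ 13.4 h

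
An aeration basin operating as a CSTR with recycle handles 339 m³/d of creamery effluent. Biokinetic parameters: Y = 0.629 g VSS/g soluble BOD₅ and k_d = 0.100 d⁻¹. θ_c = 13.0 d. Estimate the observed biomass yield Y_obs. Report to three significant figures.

Y_obs ≈ 0.273 g VSS/g soluble BOD₅

The observed yield is Y_obs = Y/(1 + k_d·θ_c) = 0.629 / (1 + 0.100 × 13.0) = 0.629 / 2.300 = 0.2735 g VSS per g soluble BOD₅ removed.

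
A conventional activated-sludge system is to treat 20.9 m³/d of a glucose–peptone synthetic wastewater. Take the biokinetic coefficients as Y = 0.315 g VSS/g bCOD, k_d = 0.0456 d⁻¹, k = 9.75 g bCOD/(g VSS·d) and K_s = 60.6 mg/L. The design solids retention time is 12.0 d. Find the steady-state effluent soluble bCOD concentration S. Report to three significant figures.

Effluent substrate depends only on kinetics and SRT: S = K_s(1 + k_d θ_c) / [θ_c(Yk − k_d) − 1] = 60.6 × (1 + 0.0456 × 12.0) / [12.0 × (0.315 × 9.75 − 0.0456) − 1] = 93.76 / 35.31 = 2.656 mg/L.

S ≈ 2.66 mg/L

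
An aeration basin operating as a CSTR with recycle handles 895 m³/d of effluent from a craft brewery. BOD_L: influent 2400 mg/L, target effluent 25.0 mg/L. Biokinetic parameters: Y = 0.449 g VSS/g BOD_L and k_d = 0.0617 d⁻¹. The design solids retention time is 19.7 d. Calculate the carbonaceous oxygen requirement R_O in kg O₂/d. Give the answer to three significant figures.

R_O ≈ 1510 kg O₂/d

The observed yield is Y_obs = Y/(1 + k_d·θ_c) = 0.449 / (1 + 0.0617 × 19.7) = 0.449 / 2.215 = 0.2027 g VSS per g BOD_L removed.
Mass of BOD_L removed per day: Q(S₀ − S) = 895 × 2375 g/m³ = 2126 kg/d.
Biomass synthesised: P_X = Y_obs × 2126 = 430.8 kg VSS/d.
R_O = Q·ΔS − 1.42 P_X = 2126 − 611.7 = 1514 kg O₂/d.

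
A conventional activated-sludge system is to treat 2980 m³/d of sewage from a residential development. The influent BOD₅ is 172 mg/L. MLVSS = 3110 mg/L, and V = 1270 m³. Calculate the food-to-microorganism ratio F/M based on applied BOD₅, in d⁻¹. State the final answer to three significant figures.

F/M ≈ 0.130 d⁻¹

F/M = applied load / biomass = Q·S₀/(V·X) = 2980 × 172 / (1270 × 3110) = 0.1298 d⁻¹.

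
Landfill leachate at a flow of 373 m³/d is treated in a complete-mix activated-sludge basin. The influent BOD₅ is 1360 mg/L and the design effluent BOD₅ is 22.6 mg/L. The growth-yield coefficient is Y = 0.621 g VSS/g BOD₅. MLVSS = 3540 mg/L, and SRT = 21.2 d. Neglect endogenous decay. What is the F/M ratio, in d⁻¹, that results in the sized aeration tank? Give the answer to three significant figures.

F/M ≈ 0.0772 d⁻¹

Biomass mass balance (decay neglected): V·X = Y·Q·(S₀ − S)·θ_c, so V = 0.621 × 373 × (1360 − 22.6) × 21.2 / 3540 = 1855 m³.
F/M = Q·S₀ / (V·X) = 373 × 1360 / (1855 × 3540) = 0.07724 g BOD₅·(g VSS·d)⁻¹.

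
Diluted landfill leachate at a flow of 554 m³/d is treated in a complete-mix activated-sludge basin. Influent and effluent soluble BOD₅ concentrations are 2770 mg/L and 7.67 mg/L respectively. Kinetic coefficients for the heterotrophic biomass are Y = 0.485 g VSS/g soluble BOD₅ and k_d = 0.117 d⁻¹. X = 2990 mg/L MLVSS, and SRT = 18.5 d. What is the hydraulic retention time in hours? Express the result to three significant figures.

From the SRT design equation V = Y Q (S₀−S) θ_c / [X (1 + k_d θ_c)] = 0.485 × 554 × (2770 − 7.67) × 18.5 / [2990 × (1 + 0.117 × 18.5)] = 1.37×10^7 / 9462 = 1451 m³.
Hydraulic retention time τ = V/Q = 1451 / 554 = 2.619 d = 62.87 h.

τ ≈ 62.9 h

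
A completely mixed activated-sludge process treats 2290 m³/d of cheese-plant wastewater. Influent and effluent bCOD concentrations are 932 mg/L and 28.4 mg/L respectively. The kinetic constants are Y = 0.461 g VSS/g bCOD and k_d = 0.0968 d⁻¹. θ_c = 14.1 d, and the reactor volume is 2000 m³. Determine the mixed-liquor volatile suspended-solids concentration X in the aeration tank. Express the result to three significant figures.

X ≈ 2840 mg/L

From V·X·(1 + k_d·θ_c) = Y·Q·(S₀ − S)·θ_c: X = 0.461 × 2290 × (932 − 28.4) × 14.1 / [2000 × (1 + 0.0968 × 14.1)] = 2844 mg/L.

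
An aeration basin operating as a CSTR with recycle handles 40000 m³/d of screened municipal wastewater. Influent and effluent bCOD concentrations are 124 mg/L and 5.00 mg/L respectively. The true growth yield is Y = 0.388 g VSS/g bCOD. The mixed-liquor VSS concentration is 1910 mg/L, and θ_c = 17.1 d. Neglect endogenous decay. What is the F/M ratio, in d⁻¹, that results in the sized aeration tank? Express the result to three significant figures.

F/M ≈ 0.157 d⁻¹

Biomass mass balance (decay neglected): V·X = Y·Q·(S₀ − S)·θ_c, so V = 0.388 × 40000 × (124 − 5.00) × 17.1 / 1910 = 16535 m³.
F/M = applied load / biomass = Q·S₀/(V·X) = 40000 × 124 / (16535 × 1910) = 0.1571 d⁻¹.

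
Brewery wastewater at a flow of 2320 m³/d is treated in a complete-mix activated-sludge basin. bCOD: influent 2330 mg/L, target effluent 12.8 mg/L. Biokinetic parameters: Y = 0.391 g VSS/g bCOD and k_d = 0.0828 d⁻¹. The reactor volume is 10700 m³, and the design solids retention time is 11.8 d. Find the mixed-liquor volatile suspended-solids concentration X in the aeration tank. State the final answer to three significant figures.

X ≈ 1170 mg/L

Solving the biomass balance for X: X = Y Q (S₀−S) θ_c / [V (1+k_d θ_c)] = 0.391 × 2320 × (2330 − 12.8) × 11.8 / [10700 × (1 + 0.0828 × 11.8)] = 1172 mg/L.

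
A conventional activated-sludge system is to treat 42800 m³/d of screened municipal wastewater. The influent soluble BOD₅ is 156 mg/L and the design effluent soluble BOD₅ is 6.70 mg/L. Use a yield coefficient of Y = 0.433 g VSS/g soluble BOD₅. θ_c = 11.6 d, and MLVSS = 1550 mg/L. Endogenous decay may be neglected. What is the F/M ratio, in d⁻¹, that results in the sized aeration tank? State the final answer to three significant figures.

F/M ≈ 0.208 d⁻¹

With k_d = 0 the design equation reduces to V = Y Q (S₀−S) θ_c / X = 0.433 × 42800 × (156 − 6.70) × 11.6 / 1550 = 20707 m³.
Food-to-microorganism ratio F/M = Q S₀ / (V X) = 42800 × 156 / (20707 × 1550) = 0.2080 d⁻¹.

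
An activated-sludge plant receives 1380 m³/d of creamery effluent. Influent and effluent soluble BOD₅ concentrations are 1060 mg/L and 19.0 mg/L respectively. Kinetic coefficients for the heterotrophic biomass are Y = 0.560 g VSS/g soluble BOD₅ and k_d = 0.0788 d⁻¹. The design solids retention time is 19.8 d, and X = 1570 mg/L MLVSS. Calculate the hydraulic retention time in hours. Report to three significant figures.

Rearranging the biomass balance for a CMAS with decay, V = Y·Q·ΔS·θ_c / [X·(1+k_d θ_c)] = 0.560 × 1380 × (1060 − 19.0) × 19.8 / [1570 × (1 + 0.0788 × 19.8)] = 1.59×10^7 / 4020 = 3963 m³.
Hydraulic retention time τ = V/Q = 3963 / 1380 = 2.872 d = 68.92 h.

τ ≈ 68.9 h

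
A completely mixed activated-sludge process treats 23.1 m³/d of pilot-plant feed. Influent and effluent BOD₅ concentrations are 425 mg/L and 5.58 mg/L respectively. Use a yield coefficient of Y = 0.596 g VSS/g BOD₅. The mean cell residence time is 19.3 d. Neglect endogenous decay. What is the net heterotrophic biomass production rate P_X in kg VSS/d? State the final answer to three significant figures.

P_X ≈ 5.77 kg VSS/d

With endogenous decay neglected, the observed yield equals the true yield: Y_obs = Y = 0.596 g VSS/g BOD₅.
Q·(S₀ − S) = 23.1 × (425 − 5.58) × 10⁻³ = 9.689 kg/d removed.
So the net sludge growth is P_X = 0.5960 × 9.689 = 5.774 kg VSS/d.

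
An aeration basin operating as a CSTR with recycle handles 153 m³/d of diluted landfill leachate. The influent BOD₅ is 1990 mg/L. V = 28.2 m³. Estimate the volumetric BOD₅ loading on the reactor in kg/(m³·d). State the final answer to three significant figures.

Volumetric loading L_v = Q·S₀ / V = 153 × 1990 g/m³ / 28.20 m³ = 10797 g/(m³·d) = 10.80 kg BOD₅/(m³·d).

L_v ≈ 10.8 kg BOD₅/(m³·d)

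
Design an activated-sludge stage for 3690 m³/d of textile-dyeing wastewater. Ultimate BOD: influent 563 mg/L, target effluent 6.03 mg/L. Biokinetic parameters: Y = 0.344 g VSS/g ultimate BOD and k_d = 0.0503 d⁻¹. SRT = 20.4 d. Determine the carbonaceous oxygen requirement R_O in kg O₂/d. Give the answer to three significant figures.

R_O ≈ 1560 kg O₂/d

The observed yield is Y_obs = Y/(1 + k_d·θ_c) = 0.344 / (1 + 0.0503 × 20.4) = 0.344 / 2.026 = 0.1698 g VSS per g ultimate BOD removed.
ΔS = 563 − 6.03 = 557.0 mg/L, so the substrate removal rate is 3690 × 557.0/1000 = 2055 kg ultimate BOD/d.
Net sludge production P_X = 0.1698 × 2055 = 348.9 kg VSS/d.
R_O = Q·(S₀ − S) − 1.42·P_X = 2055 − 1.42 × 348.9 = 1560 kg O₂/d.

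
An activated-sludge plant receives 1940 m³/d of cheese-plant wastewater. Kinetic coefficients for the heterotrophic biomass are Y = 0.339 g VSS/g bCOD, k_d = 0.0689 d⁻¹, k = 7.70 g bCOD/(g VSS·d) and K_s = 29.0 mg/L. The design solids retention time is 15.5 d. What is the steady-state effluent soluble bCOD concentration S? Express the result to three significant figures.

For a completely mixed reactor with recycle the Lawrence–McCarty relation gives S = K_s·(1 + k_d·θ_c) / [θ_c·(Y·k − k_d) − 1] = 29.0 × (1 + 0.0689 × 15.5) / [15.5 × (0.339 × 7.70 − 0.0689) − 1] = 59.97 / 38.39 = 1.562 mg/L.

S ≈ 1.56 mg/L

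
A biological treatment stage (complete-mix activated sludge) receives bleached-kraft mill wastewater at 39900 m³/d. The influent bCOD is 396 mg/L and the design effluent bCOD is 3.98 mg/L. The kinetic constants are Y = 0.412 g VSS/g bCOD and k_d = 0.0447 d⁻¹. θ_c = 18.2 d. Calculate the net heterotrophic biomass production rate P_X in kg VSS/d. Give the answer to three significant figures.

The observed yield is Y_obs = Y/(1 + k_d·θ_c) = 0.412 / (1 + 0.0447 × 18.2) = 0.412 / 1.814 = 0.2272 g VSS per g bCOD removed.
Substrate removed = Q·(S₀ − S) = 39900 m³/d × (396 − 3.98) g/m³ = 1.56×10^7 g/d = 15642 kg/d.
Net biomass production P_X = Y_obs × Q·(S₀ − S) = 0.2272 × 15642 = 3553 kg VSS/d.

P_X ≈ 3550 kg VSS/d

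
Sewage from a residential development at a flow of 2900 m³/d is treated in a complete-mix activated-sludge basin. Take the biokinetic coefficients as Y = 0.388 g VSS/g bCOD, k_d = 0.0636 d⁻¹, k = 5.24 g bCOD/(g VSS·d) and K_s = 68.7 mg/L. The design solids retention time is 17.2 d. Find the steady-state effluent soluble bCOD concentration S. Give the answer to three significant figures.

S ≈ 4.38 mg/L

From the Monod/SRT balance for a CMAS, S = K_s·(1+k_d θ_c)/[θ_c·(Y k − k_d) − 1] = 68.7 × (1 + 0.0636 × 17.2) / [17.2 × (0.388 × 5.24 − 0.0636) − 1] = 143.9 / 32.88 = 4.376 mg/L.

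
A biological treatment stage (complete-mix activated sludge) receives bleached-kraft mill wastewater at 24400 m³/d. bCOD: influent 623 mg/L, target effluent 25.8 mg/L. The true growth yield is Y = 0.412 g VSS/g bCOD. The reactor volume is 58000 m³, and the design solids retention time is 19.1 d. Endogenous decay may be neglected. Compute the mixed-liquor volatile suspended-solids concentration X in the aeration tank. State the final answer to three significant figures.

From V·X = Y·Q·(S₀ − S)·θ_c (decay neglected): X = 0.412 × 24400 × (623 − 25.8) × 19.1 / 58000 = 1977 mg/L.

X ≈ 1980 mg/L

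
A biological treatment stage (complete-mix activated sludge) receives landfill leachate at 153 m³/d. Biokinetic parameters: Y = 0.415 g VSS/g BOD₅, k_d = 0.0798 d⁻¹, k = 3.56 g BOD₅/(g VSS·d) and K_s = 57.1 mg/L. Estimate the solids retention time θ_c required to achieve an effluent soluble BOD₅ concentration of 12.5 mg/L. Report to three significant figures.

θ_c ≈ 5.39 d

At the target effluent, Y k S/(K_s+S) = 0.415×3.56×12.5/69.60 = 0.2653 d⁻¹.
Then 1/θ_c = μ − k_d = 0.2653 − 0.0798 = 0.1855 d⁻¹, giving θ_c = 5.390 d.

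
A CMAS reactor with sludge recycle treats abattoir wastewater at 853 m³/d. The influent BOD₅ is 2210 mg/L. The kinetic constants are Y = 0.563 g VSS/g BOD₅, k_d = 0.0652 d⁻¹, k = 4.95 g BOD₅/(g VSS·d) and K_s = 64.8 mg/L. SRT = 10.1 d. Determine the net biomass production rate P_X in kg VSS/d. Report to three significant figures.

Effluent substrate depends only on kinetics and SRT: S = K_s(1 + k_d θ_c) / [θ_c(Yk − k_d) − 1] = 64.8 × (1 + 0.0652 × 10.1) / [10.1 × (0.563 × 4.95 − 0.0652) − 1] = 107.5 / 26.49 = 4.057 mg/L.
Correct the yield for decay: Y_obs = Y/(1 + k_d θ_c) = 0.563 / (1 + 0.0652 × 10.1) = 0.563 / 1.659 = 0.3395.
Q·(S₀ − S) = 853 × (2210 − 4.06) × 10⁻³ = 1882 kg/d removed.
P_X = Y_obs · Q(S₀ − S) = 0.3395 × 1882 = 638.7 kg VSS/d.

P_X ≈ 639 kg VSS/d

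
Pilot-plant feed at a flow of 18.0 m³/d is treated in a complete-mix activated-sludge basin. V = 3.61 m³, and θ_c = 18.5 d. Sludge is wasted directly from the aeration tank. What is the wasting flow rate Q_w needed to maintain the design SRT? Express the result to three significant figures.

Q_w ≈ 0.195 m³/d

Wasting from the aeration tank: Q_w = V / θ_c = 3.610 / 18.5 = 0.1951 m³/d.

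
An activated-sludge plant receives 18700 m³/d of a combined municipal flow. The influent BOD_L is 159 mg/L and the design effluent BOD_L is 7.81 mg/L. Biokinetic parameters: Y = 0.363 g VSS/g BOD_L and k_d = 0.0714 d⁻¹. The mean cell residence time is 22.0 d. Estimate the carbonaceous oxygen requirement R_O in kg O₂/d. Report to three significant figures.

R_O ≈ 2260 kg O₂/d

Y_obs = Y / (1 + k_d θ_c) = 0.363 / (1 + 0.0714 × 22.0) = 0.363 / 2.571 = 0.1412.
ΔS = 159 − 7.81 = 151.2 mg/L, so the substrate removal rate is 18700 × 151.2/1000 = 2827 kg BOD_L/d.
Net sludge production P_X = 0.1412 × 2827 = 399.2 kg VSS/d.
R_O = Q·ΔS − 1.42 P_X = 2827 − 566.9 = 2260 kg O₂/d.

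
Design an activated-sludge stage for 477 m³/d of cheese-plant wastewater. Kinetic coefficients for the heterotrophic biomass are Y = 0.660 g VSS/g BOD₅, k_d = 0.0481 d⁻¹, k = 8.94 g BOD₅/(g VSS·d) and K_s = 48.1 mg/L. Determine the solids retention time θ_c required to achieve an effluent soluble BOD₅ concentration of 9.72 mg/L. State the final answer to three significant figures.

θ_c ≈ 1.06 d

At the target effluent, Y k S/(K_s+S) = 0.660×8.94×9.72/57.82 = 0.9919 d⁻¹.
1/θ_c = 0.9919 − 0.0481 = 0.9438 d⁻¹, so θ_c = 1.060 d.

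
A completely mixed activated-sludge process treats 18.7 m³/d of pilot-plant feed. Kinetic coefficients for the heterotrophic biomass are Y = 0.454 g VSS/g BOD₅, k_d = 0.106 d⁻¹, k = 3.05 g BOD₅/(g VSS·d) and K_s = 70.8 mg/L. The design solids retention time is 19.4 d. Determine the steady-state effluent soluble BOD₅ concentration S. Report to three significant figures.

S ≈ 9.09 mg/L

From the Monod/SRT balance for a CMAS, S = K_s·(1+k_d θ_c)/[θ_c·(Y k − k_d) − 1] = 70.8 × (1 + 0.106 × 19.4) / [19.4 × (0.454 × 3.05 − 0.106) − 1] = 216.4 / 23.81 = 9.090 mg/L.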